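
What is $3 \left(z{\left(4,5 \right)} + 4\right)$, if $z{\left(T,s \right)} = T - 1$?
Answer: $21$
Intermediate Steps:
$z{\left(T,s \right)} = -1 + T$ ($z{\left(T,s \right)} = T - 1 = -1 + T$)
$3 \left(z{\left(4,5 \right)} + 4\right) = 3 \left(\left(-1 + 4\right) + 4\right) = 3 \left(3 + 4\right) = 3 \cdot 7 = 21$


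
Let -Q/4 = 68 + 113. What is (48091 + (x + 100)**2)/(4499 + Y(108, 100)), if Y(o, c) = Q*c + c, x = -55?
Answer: -50116/67801 ≈ -0.73916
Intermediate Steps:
Q = -724 (Q = -4*(68 + 113) = -4*181 = -724)
Y(o, c) = -723*c (Y(o, c) = -724*c + c = -723*c)
(48091 + (x + 100)**2)/(4499 + Y(108, 100)) = (48091 + (-55 + 100)**2)/(4499 - 723*100) = (48091 + 45**2)/(4499 - 72300) = (48091 + 2025)/(-67801) = 50116*(-1/67801) = -50116/67801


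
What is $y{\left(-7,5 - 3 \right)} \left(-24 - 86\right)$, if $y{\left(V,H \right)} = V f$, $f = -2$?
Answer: $-1540$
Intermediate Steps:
$y{\left(V,H \right)} = - 2 V$ ($y{\left(V,H \right)} = V \left(-2\right) = - 2 V$)
$y{\left(-7,5 - 3 \right)} \left(-24 - 86\right) = \left(-2\right) \left(-7\right) \left(-24 - 86\right) = 14 \left(-110\right) = -1540$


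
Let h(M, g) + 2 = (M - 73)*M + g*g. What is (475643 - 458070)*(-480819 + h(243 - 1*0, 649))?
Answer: -321761630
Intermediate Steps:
h(M, g) = -2 + g² + M*(-73 + M) (h(M, g) = -2 + ((M - 73)*M + g*g) = -2 + ((-73 + M)*M + g²) = -2 + (M*(-73 + M) + g²) = -2 + (g² + M*(-73 + M)) = -2 + g² + M*(-73 + M))
(475643 - 458070)*(-480819 + h(243 - 1*0, 649)) = (475643 - 458070)*(-480819 + (-2 + (243 - 1*0)² + 649² - 73*(243 - 1*0))) = 17573*(-480819 + (-2 + (243 + 0)² + 421201 - 73*(243 + 0))) = 17573*(-480819 + (-2 + 243² + 421201 - 73*243)) = 17573*(-480819 + (-2 + 59049 + 421201 - 17739)) = 17573*(-480819 + 462509) = 17573*(-18310) = -321761630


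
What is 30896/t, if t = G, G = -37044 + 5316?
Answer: -1931/1983 ≈ -0.97378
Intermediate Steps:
G = -31728
t = -31728
30896/t = 30896/(-31728) = 30896*(-1/31728) = -1931/1983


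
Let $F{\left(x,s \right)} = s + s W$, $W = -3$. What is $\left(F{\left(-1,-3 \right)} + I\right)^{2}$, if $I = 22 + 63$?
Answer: $8281$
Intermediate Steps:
$F{\left(x,s \right)} = - 2 s$ ($F{\left(x,s \right)} = s + s \left(-3\right) = s - 3 s = - 2 s$)
$I = 85$
$\left(F{\left(-1,-3 \right)} + I\right)^{2} = \left(\left(-2\right) \left(-3\right) + 85\right)^{2} = \left(6 + 85\right)^{2} = 91^{2} = 8281$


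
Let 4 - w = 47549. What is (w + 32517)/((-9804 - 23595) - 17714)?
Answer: 15028/51113 ≈ 0.29402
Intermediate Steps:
w = -47545 (w = 4 - 1*47549 = 4 - 47549 = -47545)
(w + 32517)/((-9804 - 23595) - 17714) = (-47545 + 32517)/((-9804 - 23595) - 17714) = -15028/(-33399 - 17714) = -15028/(-51113) = -15028*(-1/51113) = 15028/51113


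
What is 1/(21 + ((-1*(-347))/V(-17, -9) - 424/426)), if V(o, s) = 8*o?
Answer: 28968/505585 ≈ 0.057296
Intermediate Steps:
1/(21 + ((-1*(-347))/V(-17, -9) - 424/426)) = 1/(21 + ((-1*(-347))/((8*(-17))) - 424/426)) = 1/(21 + (347/(-136) - 424*1/426)) = 1/(21 + (347*(-1/136) - 212/213)) = 1/(21 + (-347/136 - 212/213)) = 1/(21 - 102743/28968) = 1/(505585/28968) = 28968/505585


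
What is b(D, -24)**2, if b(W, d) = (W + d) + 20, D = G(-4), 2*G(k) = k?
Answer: 36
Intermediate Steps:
G(k) = k/2
D = -2 (D = (1/2)*(-4) = -2)
b(W, d) = 20 + W + d
b(D, -24)**2 = (20 - 2 - 24)**2 = (-6)**2 = 36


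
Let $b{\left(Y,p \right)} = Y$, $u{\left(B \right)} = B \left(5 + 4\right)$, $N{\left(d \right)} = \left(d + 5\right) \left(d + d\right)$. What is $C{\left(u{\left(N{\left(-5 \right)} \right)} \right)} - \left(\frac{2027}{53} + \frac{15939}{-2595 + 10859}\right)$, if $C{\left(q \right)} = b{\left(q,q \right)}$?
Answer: $- \frac{17595895}{437992} \approx -40.174$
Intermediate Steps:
$N{\left(d \right)} = 2 d \left(5 + d\right)$ ($N{\left(d \right)} = \left(5 + d\right) 2 d = 2 d \left(5 + d\right)$)
$u{\left(B \right)} = 9 B$ ($u{\left(B \right)} = B 9 = 9 B$)
$C{\left(q \right)} = q$
$C{\left(u{\left(N{\left(-5 \right)} \right)} \right)} - \left(\frac{2027}{53} + \frac{15939}{-2595 + 10859}\right) = 9 \cdot 2 \left(-5\right) \left(5 - 5\right) - \left(\frac{2027}{53} + \frac{15939}{-2595 + 10859}\right) = 9 \cdot 2 \left(-5\right) 0 - \left(\frac{2027}{53} + \frac{15939}{8264}\right) = 9 \cdot 0 - \frac{17595895}{437992} = 0 - \frac{17595895}{437992} = - \frac{17595895}{437992}$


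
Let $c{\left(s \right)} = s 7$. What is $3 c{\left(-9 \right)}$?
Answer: $-189$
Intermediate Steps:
$c{\left(s \right)} = 7 s$
$3 c{\left(-9 \right)} = 3 \cdot 7 \left(-9\right) = 3 \left(-63\right) = -189$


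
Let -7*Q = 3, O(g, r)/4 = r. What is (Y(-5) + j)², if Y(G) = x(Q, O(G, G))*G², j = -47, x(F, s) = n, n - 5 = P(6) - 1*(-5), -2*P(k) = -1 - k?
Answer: 337561/4 ≈ 84390.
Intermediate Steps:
O(g, r) = 4*r
P(k) = ½ + k/2 (P(k) = -(-1 - k)/2 = ½ + k/2)
Q = -3/7 (Q = -⅐*3 = -3/7 ≈ -0.42857)
n = 27/2 (n = 5 + ((½ + (½)*6) - 1*(-5)) = 5 + ((½ + 3) + 5) = 5 + (7/2 + 5) = 5 + 17/2 = 27/2 ≈ 13.500)
x(F, s) = 27/2
Y(G) = 27*G²/2
(Y(-5) + j)² = ((27/2)*(-5)² - 47)² = ((27/2)*25 - 47)² = (675/2 - 47)² = (581/2)² = 337561/4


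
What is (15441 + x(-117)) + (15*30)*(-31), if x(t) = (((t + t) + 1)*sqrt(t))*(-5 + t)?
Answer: 1491 + 85278*I*sqrt(13) ≈ 1491.0 + 3.0747e+5*I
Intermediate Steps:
x(t) = sqrt(t)*(1 + 2*t)*(-5 + t) (x(t) = ((2*t + 1)*sqrt(t))*(-5 + t) = ((1 + 2*t)*sqrt(t))*(-5 + t) = (sqrt(t)*(1 + 2*t))*(-5 + t) = sqrt(t)*(1 + 2*t)*(-5 + t))
(15441 + x(-117)) + (15*30)*(-31) = (15441 + sqrt(-117)*(-5 - 9*(-117) + 2*(-117)**2)) + (15*30)*(-31) = (15441 + (3*I*sqrt(13))*(-5 + 1053 + 2*13689)) + 450*(-31) = (15441 + (3*I*sqrt(13))*(-5 + 1053 + 27378)) - 13950 = (15441 + (3*I*sqrt(13))*28426) - 13950 = (15441 + 85278*I*sqrt(13)) - 13950 = 1491 + 85278*I*sqrt(13)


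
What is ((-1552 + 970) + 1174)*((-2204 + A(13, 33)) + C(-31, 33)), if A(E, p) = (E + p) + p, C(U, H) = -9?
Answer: -1263328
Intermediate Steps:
A(E, p) = E + 2*p
((-1552 + 970) + 1174)*((-2204 + A(13, 33)) + C(-31, 33)) = ((-1552 + 970) + 1174)*((-2204 + (13 + 2*33)) - 9) = (-582 + 1174)*((-2204 + (13 + 66)) - 9) = 592*((-2204 + 79) - 9) = 592*(-2125 - 9) = 592*(-2134) = -1263328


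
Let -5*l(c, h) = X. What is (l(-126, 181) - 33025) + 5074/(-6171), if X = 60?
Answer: -203876401/6171 ≈ -33038.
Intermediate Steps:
l(c, h) = -12 (l(c, h) = -⅕*60 = -12)
(l(-126, 181) - 33025) + 5074/(-6171) = (-12 - 33025) + 5074/(-6171) = -33037 + 5074*(-1/6171) = -33037 - 5074/6171 = -203876401/6171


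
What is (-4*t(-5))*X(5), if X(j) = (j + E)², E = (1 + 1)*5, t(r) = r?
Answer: 4500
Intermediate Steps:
E = 10 (E = 2*5 = 10)
X(j) = (10 + j)² (X(j) = (j + 10)² = (10 + j)²)
(-4*t(-5))*X(5) = (-4*(-5))*(10 + 5)² = 20*15² = 20*225 = 4500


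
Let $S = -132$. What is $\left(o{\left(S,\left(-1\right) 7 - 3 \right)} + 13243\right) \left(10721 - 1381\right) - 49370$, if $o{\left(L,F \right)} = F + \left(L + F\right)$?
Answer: $122220570$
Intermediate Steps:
$o{\left(L,F \right)} = L + 2 F$ ($o{\left(L,F \right)} = F + \left(F + L\right) = L + 2 F$)
$\left(o{\left(S,\left(-1\right) 7 - 3 \right)} + 13243\right) \left(10721 - 1381\right) - 49370 = \left(\left(-132 + 2 \left(\left(-1\right) 7 - 3\right)\right) + 13243\right) \left(10721 - 1381\right) - 49370 = \left(\left(-132 + 2 \left(-7 - 3\right)\right) + 13243\right) 9340 - 49370 = \left(\left(-132 + 2 \left(-10\right)\right) + 13243\right) 9340 - 49370 = \left(\left(-132 - 20\right) + 13243\right) 9340 - 49370 = \left(-152 + 13243\right) 9340 - 49370 = 13091 \cdot 9340 - 49370 = 122269940 - 49370 = 122220570$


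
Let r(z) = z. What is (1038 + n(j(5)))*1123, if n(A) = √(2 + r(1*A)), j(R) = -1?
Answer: 1166797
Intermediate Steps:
n(A) = √(2 + A) (n(A) = √(2 + 1*A) = √(2 + A))
(1038 + n(j(5)))*1123 = (1038 + √(2 - 1))*1123 = (1038 + √1)*1123 = (1038 + 1)*1123 = 1039*1123 = 1166797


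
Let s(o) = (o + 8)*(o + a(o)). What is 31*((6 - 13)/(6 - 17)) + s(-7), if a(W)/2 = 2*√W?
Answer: 140/11 + 4*I*√7 ≈ 12.727 + 10.583*I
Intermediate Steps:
a(W) = 4*√W (a(W) = 2*(2*√W) = 4*√W)
s(o) = (8 + o)*(o + 4*√o) (s(o) = (o + 8)*(o + 4*√o) = (8 + o)*(o + 4*√o))
31*((6 - 13)/(6 - 17)) + s(-7) = 31*((6 - 13)/(6 - 17)) + ((-7)² + 4*(-7)^(3/2) + 8*(-7) + 32*√(-7)) = 31*(-7/(-11)) + (49 + 4*(-7*I*√7) - 56 + 32*(I*√7)) = 31*(-7*(-1/11)) + (49 - 28*I*√7 - 56 + 32*I*√7) = 31*(7/11) + (-7 + 4*I*√7) = 217/11 + (-7 + 4*I*√7) = 140/11 + 4*I*√7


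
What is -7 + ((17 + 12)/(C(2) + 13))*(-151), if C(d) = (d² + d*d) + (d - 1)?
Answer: -4533/22 ≈ -206.05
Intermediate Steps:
C(d) = -1 + d + 2*d² (C(d) = (d² + d²) + (-1 + d) = 2*d² + (-1 + d) = -1 + d + 2*d²)
-7 + ((17 + 12)/(C(2) + 13))*(-151) = -7 + ((17 + 12)/((-1 + 2 + 2*2²) + 13))*(-151) = -7 + (29/((-1 + 2 + 2*4) + 13))*(-151) = -7 + (29/((-1 + 2 + 8) + 13))*(-151) = -7 + (29/(9 + 13))*(-151) = -7 + (29/22)*(-151) = -7 - 4379/22 = -4533/22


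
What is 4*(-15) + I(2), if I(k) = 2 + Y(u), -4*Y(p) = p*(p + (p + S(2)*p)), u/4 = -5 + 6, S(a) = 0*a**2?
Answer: -66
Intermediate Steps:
S(a) = 0
u = 4 (u = 4*(-5 + 6) = 4*1 = 4)
Y(p) = -p**2/2 (Y(p) = -p*(p + (p + 0*p))/4 = -p*(p + (p + 0))/4 = -p*(p + p)/4 = -p*2*p/4 = -p**2/2)
I(k) = -6 (I(k) = 2 - 1/2*4**2 = 2 - 1/2*16 = 2 - 8 = -6)
4*(-15) + I(2) = 4*(-15) - 6 = -60 - 6 = -66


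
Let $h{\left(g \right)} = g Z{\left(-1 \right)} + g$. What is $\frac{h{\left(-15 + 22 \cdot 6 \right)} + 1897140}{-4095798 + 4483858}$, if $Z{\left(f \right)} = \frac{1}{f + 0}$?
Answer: $\frac{94857}{19403} \approx 4.8888$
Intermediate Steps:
$Z{\left(f \right)} = \frac{1}{f}$
$h{\left(g \right)} = 0$ ($h{\left(g \right)} = \frac{g}{-1} + g = g \left(-1\right) + g = - g + g = 0$)
$\frac{h{\left(-15 + 22 \cdot 6 \right)} + 1897140}{-4095798 + 4483858} = \frac{0 + 1897140}{-4095798 + 4483858} = \frac{1897140}{388060} = 1897140 \cdot \frac{1}{388060} = \frac{94857}{19403}$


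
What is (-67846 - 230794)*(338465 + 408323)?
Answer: -223020768320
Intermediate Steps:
(-67846 - 230794)*(338465 + 408323) = -298640*746788 = -223020768320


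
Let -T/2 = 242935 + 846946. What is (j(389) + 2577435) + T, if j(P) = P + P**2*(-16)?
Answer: -2023074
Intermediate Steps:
j(P) = P - 16*P**2
T = -2179762 (T = -2*(242935 + 846946) = -2*1089881 = -2179762)
(j(389) + 2577435) + T = (389*(1 - 16*389) + 2577435) - 2179762 = (389*(1 - 6224) + 2577435) - 2179762 = (389*(-6223) + 2577435) - 2179762 = (-2420747 + 2577435) - 2179762 = 156688 - 2179762 = -2023074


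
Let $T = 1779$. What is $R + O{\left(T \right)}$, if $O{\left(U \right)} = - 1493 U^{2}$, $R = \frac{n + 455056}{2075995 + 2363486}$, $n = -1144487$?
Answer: $- \frac{20977025471558284}{4439481} \approx -4.7251 \cdot 10^{9}$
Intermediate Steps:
$R = - \frac{689431}{4439481}$ ($R = \frac{-1144487 + 455056}{2075995 + 2363486} = - \frac{689431}{4439481} \approx -0.1553$)
$R + O{\left(T \right)} = - \frac{689431}{4439481} - 1493 \cdot 1779^{2} = - \frac{689431}{4439481} - 4725107613 = - \frac{20977025471558284}{4439481}$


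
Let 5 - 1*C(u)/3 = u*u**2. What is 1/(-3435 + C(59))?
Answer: -1/619557 ≈ -1.6141e-6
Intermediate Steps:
C(u) = 15 - 3*u**3 (C(u) = 15 - 3*u*u**2 = 15 - 3*u**3)
1/(-3435 + C(59)) = 1/(-3435 + (15 - 3*59**3)) = 1/(-3435 + (15 - 3*205379)) = 1/(-3435 + (15 - 616137)) = 1/(-3435 - 616122) = 1/(-619557) = -1/619557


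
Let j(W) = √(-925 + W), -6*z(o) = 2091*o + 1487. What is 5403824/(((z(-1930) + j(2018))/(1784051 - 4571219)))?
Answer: -364558209109229638656/16274309705101 + 542209151895552*√1093/16274309705101 ≈ -2.2400e+7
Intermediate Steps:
z(o) = -1487/6 - 697*o/2 (z(o) = -(2091*o + 1487)/6 = -(1487 + 2091*o)/6 = -1487/6 - 697*o/2)
5403824/(((z(-1930) + j(2018))/(1784051 - 4571219))) = 5403824/((((-1487/6 - 697/2*(-1930)) + √(-925 + 2018))/(1784051 - 4571219))) = 5403824/((((-1487/6 + 672605) + √1093)/(-2787168))) = 5403824/(((4034143/6 + √1093)*(-1/2787168))) = 5403824/(-4034143/16723008 - √1093/2787168)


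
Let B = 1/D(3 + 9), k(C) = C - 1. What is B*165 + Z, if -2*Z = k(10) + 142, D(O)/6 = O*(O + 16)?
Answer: -50681/672 ≈ -75.418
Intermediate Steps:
D(O) = 6*O*(16 + O) (D(O) = 6*(O*(O + 16)) = 6*(O*(16 + O)) = 6*O*(16 + O))
k(C) = -1 + C
Z = -151/2 (Z = -((-1 + 10) + 142)/2 = -(9 + 142)/2 = -½*151 = -151/2 ≈ -75.500)
B = 1/2016 (B = 1/(6*(3 + 9)*(16 + (3 + 9))) = 1/(6*12*(16 + 12)) = 1/(6*12*28) = 1/2016 ≈ 0.00049603)
B*165 + Z = (1/2016)*165 - 151/2 = 55/672 - 151/2 = -50681/672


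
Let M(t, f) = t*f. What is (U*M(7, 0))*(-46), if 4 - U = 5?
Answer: 0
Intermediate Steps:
U = -1 (U = 4 - 1*5 = 4 - 5 = -1)
M(t, f) = f*t
(U*M(7, 0))*(-46) = -0*7*(-46) = -1*0*(-46) = 0*(-46) = 0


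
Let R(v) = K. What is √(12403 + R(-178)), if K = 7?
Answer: √12410 ≈ 111.40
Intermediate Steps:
R(v) = 7
√(12403 + R(-178)) = √(12403 + 7) = √12410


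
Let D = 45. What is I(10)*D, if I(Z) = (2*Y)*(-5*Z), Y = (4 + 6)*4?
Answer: -180000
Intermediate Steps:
Y = 40 (Y = 10*4 = 40)
I(Z) = -400*Z (I(Z) = (2*40)*(-5*Z) = 80*(-5*Z) = -400*Z)
I(10)*D = -400*10*45 = -4000*45 = -180000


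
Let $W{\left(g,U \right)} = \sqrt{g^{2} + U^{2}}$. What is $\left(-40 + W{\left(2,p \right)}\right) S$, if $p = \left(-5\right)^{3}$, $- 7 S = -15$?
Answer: $- \frac{600}{7} + \frac{15 \sqrt{15629}}{7} \approx 182.18$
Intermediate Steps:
$S = \frac{15}{7}$ ($S = \left(- \frac{1}{7}\right) \left(-15\right) = \frac{15}{7} \approx 2.1429$)
$p = -125$
$W{\left(g,U \right)} = \sqrt{U^{2} + g^{2}}$
$\left(-40 + W{\left(2,p \right)}\right) S = \left(-40 + \sqrt{\left(-125\right)^{2} + 2^{2}}\right) \frac{15}{7} = \left(-40 + \sqrt{15625 + 4}\right) \frac{15}{7} = \left(-40 + \sqrt{15629}\right) \frac{15}{7} = - \frac{600}{7} + \frac{15 \sqrt{15629}}{7}$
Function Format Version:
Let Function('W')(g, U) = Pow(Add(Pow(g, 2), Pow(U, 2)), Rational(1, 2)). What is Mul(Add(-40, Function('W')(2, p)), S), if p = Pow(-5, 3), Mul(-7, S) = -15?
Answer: Add(Rational(-600, 7), Mul(Rational(15, 7), Pow(15629, Rational(1, 2)))) ≈ 182.18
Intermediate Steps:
S = Rational(15, 7) (S = Mul(Rational(-1, 7), -15) = Rational(15, 7) ≈ 2.1429)
p = -125
Function('W')(g, U) = Pow(Add(Pow(U, 2), Pow(g, 2)), Rational(1, 2))
Mul(Add(-40, Function('W')(2, p)), S) = Mul(Add(-40, Pow(Add(Pow(-125, 2), Pow(2, 2)), Rational(1, 2))), Rational(15, 7)) = Mul(Add(-40, Pow(Add(15625, 4), Rational(1, 2))), Rational(15, 7)) = Mul(Add(-40, Pow(15629, Rational(1, 2))), Rational(15, 7)) = Add(Rational(-600, 7), Mul(Rational(15, 7), Pow(15629, Rational(1, 2))))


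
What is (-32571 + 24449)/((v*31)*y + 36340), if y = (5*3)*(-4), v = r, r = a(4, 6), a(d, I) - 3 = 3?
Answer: -4061/12590 ≈ -0.32256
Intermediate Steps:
a(d, I) = 6 (a(d, I) = 3 + 3 = 6)
r = 6
v = 6
y = -60 (y = 15*(-4) = -60)
(-32571 + 24449)/((v*31)*y + 36340) = (-32571 + 24449)/((6*31)*(-60) + 36340) = -8122/(186*(-60) + 36340) = -8122/(-11160 + 36340) = -8122/25180 = -8122*1/25180 = -4061/12590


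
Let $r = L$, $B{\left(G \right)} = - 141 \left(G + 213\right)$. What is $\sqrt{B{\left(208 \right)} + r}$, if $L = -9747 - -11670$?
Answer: $3 i \sqrt{6382} \approx 239.66 i$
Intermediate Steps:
$B{\left(G \right)} = -30033 - 141 G$ ($B{\left(G \right)} = - 141 \left(213 + G\right) = -30033 - 141 G$)
$L = 1923$ ($L = -9747 + 11670 = 1923$)
$r = 1923$
$\sqrt{B{\left(208 \right)} + r} = \sqrt{\left(-30033 - 29328\right) + 1923} = \sqrt{-59361 + 1923} = \sqrt{-57438} = 3 i \sqrt{6382}$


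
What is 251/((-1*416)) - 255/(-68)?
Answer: 1309/416 ≈ 3.1466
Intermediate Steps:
251/((-1*416)) - 255/(-68) = 251/(-416) - 255*(-1/68) = 251*(-1/416) + 15/4 = -251/416 + 15/4 = 1309/416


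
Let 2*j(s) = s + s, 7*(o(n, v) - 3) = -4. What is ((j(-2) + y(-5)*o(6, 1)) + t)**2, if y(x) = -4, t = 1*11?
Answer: 25/49 ≈ 0.51020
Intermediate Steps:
o(n, v) = 17/7 (o(n, v) = 3 + (1/7)*(-4) = 3 - 4/7 = 17/7)
t = 11
j(s) = s (j(s) = (s + s)/2 = (2*s)/2 = s)
((j(-2) + y(-5)*o(6, 1)) + t)**2 = ((-2 - 4*17/7) + 11)**2 = ((-2 - 68/7) + 11)**2 = (-82/7 + 11)**2 = (-5/7)**2 = 25/49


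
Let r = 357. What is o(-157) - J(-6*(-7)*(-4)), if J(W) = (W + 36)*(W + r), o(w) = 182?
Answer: 25130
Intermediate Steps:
J(W) = (36 + W)*(357 + W) (J(W) = (W + 36)*(W + 357) = (36 + W)*(357 + W))
o(-157) - J(-6*(-7)*(-4)) = 182 - (12852 + (-6*(-7)*(-4))**2 + 393*(-6*(-7)*(-4))) = 182 - (12852 + (42*(-4))**2 + 393*(42*(-4))) = 182 - (12852 + (-168)**2 + 393*(-168)) = 182 - (12852 + 28224 - 66024) = 182 - 1*(-24948) = 182 + 24948 = 25130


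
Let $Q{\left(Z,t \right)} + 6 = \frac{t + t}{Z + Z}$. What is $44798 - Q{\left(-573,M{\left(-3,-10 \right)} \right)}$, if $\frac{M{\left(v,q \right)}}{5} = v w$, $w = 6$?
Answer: $\frac{8557534}{191} \approx 44804.0$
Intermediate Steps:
$M{\left(v,q \right)} = 30 v$ ($M{\left(v,q \right)} = 5 v 6 = 5 \cdot 6 v = 30 v$)
$Q{\left(Z,t \right)} = -6 + \frac{t}{Z}$ ($Q{\left(Z,t \right)} = -6 + \frac{t + t}{Z + Z} = -6 + \frac{2 t}{2 Z} = -6 + 2 t \frac{1}{2 Z} = -6 + \frac{t}{Z}$)
$44798 - Q{\left(-573,M{\left(-3,-10 \right)} \right)} = 44798 - \left(-6 + \frac{30 \left(-3\right)}{-573}\right) = 44798 - \left(-6 - - \frac{30}{191}\right) = 44798 - \left(-6 + \frac{30}{191}\right) = 44798 - - \frac{1116}{191} = 44798 + \frac{1116}{191} = \frac{8557534}{191}$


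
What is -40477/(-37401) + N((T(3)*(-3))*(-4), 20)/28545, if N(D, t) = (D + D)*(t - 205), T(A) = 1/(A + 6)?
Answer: 227392961/213522309 ≈ 1.0650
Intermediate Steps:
T(A) = 1/(6 + A)
N(D, t) = 2*D*(-205 + t) (N(D, t) = (2*D)*(-205 + t) = 2*D*(-205 + t))
-40477/(-37401) + N((T(3)*(-3))*(-4), 20)/28545 = -40477/(-37401) + (2*((-3/(6 + 3))*(-4))*(-205 + 20))/28545 = -40477*(-1/37401) + (2*((-3/9)*(-4))*(-185))*(1/28545) = 40477/37401 + (2*(((⅑)*(-3))*(-4))*(-185))*(1/28545) = 40477/37401 + (2*(-⅓*(-4))*(-185))*(1/28545) = 40477/37401 + (2*(4/3)*(-185))*(1/28545) = 40477/37401 - 1480/3*1/28545 = 40477/37401 - 296/17127 = 227392961/213522309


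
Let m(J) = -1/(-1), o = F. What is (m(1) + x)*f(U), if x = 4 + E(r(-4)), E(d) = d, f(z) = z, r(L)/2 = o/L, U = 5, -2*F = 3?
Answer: 115/4 ≈ 28.750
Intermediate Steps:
F = -3/2 (F = -½*3 = -3/2 ≈ -1.5000)
o = -3/2 ≈ -1.5000
m(J) = 1 (m(J) = -1*(-1) = 1)
r(L) = -3/L (r(L) = 2*(-3/(2*L)) = -3/L)
x = 19/4 (x = 4 - 3/(-4) = 4 - 3*(-¼) = 4 + ¾ = 19/4 ≈ 4.7500)
(m(1) + x)*f(U) = (1 + 19/4)*5 = (23/4)*5 = 115/4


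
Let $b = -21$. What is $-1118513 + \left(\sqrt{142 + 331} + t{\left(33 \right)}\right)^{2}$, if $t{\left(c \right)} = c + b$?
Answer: $-1117896 + 24 \sqrt{473} \approx -1.1174 \cdot 10^{6}$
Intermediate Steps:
$t{\left(c \right)} = -21 + c$ ($t{\left(c \right)} = c - 21 = -21 + c$)
$-1118513 + \left(\sqrt{142 + 331} + t{\left(33 \right)}\right)^{2} = -1118513 + \left(\sqrt{142 + 331} + \left(-21 + 33\right)\right)^{2} = -1118513 + \left(\sqrt{473} + 12\right)^{2} = -1118513 + \left(12 + \sqrt{473}\right)^{2}$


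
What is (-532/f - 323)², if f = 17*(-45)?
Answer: 60793312969/585225 ≈ 1.0388e+5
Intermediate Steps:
f = -765
(-532/f - 323)² = (-532/(-765) - 323)² = (-532*(-1/765) - 323)² = (532/765 - 323)² = (-246563/765)² = 60793312969/585225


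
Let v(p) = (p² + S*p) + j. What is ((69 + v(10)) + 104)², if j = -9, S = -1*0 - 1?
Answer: 64516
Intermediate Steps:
S = -1 (S = 0 - 1 = -1)
v(p) = -9 + p² - p (v(p) = (p² - p) - 9 = -9 + p² - p)
((69 + v(10)) + 104)² = ((69 + (-9 + 10² - 1*10)) + 104)² = ((69 + (-9 + 100 - 10)) + 104)² = ((69 + 81) + 104)² = (150 + 104)² = 254² = 64516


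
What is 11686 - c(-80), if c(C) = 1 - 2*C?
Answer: 11525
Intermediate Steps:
11686 - c(-80) = 11686 - (1 - 2*(-80)) = 11686 - (1 + 160) = 11686 - 1*161 = 11686 - 161 = 11525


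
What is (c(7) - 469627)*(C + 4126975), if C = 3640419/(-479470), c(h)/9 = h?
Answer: -464576540725587842/239735 ≈ -1.9379e+12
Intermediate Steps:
c(h) = 9*h
C = -3640419/479470 (C = 3640419*(-1/479470) = -3640419/479470 ≈ -7.5926)
(c(7) - 469627)*(C + 4126975) = (9*7 - 469627)*(-3640419/479470 + 4126975) = (63 - 469627)*(1978757062831/479470) = -469564*1978757062831/479470 = -464576540725587842/239735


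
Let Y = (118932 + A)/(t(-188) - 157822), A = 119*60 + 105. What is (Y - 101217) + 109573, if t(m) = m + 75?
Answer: 439859561/52645 ≈ 8355.2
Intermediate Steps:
A = 7245 (A = 7140 + 105 = 7245)
t(m) = 75 + m
Y = -42059/52645 (Y = (118932 + 7245)/((75 - 188) - 157822) = 126177/(-113 - 157822) = 126177/(-157935) = 126177*(-1/157935) = -42059/52645 ≈ -0.79892)
(Y - 101217) + 109573 = (-42059/52645 - 101217) + 109573 = -5328611024/52645 + 109573 = 439859561/52645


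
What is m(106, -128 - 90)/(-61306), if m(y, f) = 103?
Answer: -103/61306 ≈ -0.0016801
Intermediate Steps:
m(106, -128 - 90)/(-61306) = 103/(-61306) = 103*(-1/61306) = -103/61306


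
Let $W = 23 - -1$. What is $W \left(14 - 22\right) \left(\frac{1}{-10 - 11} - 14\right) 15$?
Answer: $\frac{283200}{7} \approx 40457.0$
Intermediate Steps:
$W = 24$ ($W = 23 + 1 = 24$)
$W \left(14 - 22\right) \left(\frac{1}{-10 - 11} - 14\right) 15 = 24 \left(14 - 22\right) \left(\frac{1}{-10 - 11} - 14\right) 15 = 24 \left(- 8 \left(\frac{1}{-21} - 14\right)\right) 15 = 24 \left(- 8 \left(- \frac{1}{21} - 14\right)\right) 15 = 24 \left(\left(-8\right) \left(- \frac{295}{21}\right)\right) 15 = 24 \cdot \frac{2360}{21} \cdot 15 = \frac{18880}{7} \cdot 15 = \frac{283200}{7}$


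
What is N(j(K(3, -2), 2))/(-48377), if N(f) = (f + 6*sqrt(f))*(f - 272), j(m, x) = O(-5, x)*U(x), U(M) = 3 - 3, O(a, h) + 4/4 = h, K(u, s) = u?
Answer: 0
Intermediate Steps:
O(a, h) = -1 + h
U(M) = 0
j(m, x) = 0 (j(m, x) = (-1 + x)*0 = 0)
N(f) = (-272 + f)*(f + 6*sqrt(f)) (N(f) = (f + 6*sqrt(f))*(-272 + f) = (-272 + f)*(f + 6*sqrt(f)))
N(j(K(3, -2), 2))/(-48377) = (0**2 - 1632*sqrt(0) - 272*0 + 6*0**(3/2))/(-48377) = (0 - 1632*0 + 0 + 6*0)*(-1/48377) = (0 + 0 + 0 + 0)*(-1/48377) = 0*(-1/48377) = 0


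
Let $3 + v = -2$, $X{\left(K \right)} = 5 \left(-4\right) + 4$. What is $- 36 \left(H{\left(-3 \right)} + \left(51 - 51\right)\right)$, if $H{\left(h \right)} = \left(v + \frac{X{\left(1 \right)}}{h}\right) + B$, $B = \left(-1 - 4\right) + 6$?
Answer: $-48$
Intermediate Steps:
$X{\left(K \right)} = -16$ ($X{\left(K \right)} = -20 + 4 = -16$)
$v = -5$ ($v = -3 - 2 = -5$)
$B = 1$ ($B = -5 + 6 = 1$)
$H{\left(h \right)} = -4 - \frac{16}{h}$ ($H{\left(h \right)} = \left(-5 - \frac{16}{h}\right) + 1 = -4 - \frac{16}{h}$)
$- 36 \left(H{\left(-3 \right)} + \left(51 - 51\right)\right) = - 36 \left(\left(-4 - \frac{16}{-3}\right) + \left(51 - 51\right)\right) = - 36 \left(\left(-4 - - \frac{16}{3}\right) + \left(51 - 51\right)\right) = - 36 \left(\left(-4 + \frac{16}{3}\right) + 0\right) = - 36 \left(\frac{4}{3} + 0\right) = \left(-36\right) \frac{4}{3} = -48$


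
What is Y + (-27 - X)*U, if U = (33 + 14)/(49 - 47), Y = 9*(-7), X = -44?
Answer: 673/2 ≈ 336.50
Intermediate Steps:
Y = -63
U = 47/2 ≈ 23.500
Y + (-27 - X)*U = -63 + (-27 - 1*(-44))*(47/2) = -63 + (-27 + 44)*(47/2) = -63 + 17*(47/2) = -63 + 799/2 = 673/2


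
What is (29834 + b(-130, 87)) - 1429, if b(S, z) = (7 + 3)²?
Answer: 28505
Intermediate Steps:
b(S, z) = 100 (b(S, z) = 10² = 100)
(29834 + b(-130, 87)) - 1429 = (29834 + 100) - 1429 = 29934 - 1429 = 28505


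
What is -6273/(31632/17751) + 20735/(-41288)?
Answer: -14737686587/4185968 ≈ -3520.7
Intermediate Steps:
-6273/(31632/17751) + 20735/(-41288) = -6273/(31632*(1/17751)) + 20735*(-1/41288) = -6273/10544/5917 - 1595/3176 = -6273*5917/10544 - 1595/3176 = -37117341/10544 - 1595/3176 = -14737686587/4185968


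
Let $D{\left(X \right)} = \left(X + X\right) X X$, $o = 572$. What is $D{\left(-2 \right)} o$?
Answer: $-9152$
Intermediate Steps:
$D{\left(X \right)} = 2 X^{3}$ ($D{\left(X \right)} = 2 X X X = 2 X^{2} X = 2 X^{3}$)
$D{\left(-2 \right)} o = 2 \left(-2\right)^{3} \cdot 572 = 2 \left(-8\right) 572 = \left(-16\right) 572 = -9152$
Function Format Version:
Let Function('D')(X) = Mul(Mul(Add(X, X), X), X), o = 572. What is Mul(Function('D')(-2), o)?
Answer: -9152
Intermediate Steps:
Function('D')(X) = Mul(2, Pow(X, 3)) (Function('D')(X) = Mul(Mul(Mul(2, X), X), X) = Mul(Mul(2, Pow(X, 2)), X) = Mul(2, Pow(X, 3)))
Mul(Function('D')(-2), o) = Mul(Mul(2, Pow(-2, 3)), 572) = Mul(Mul(2, -8), 572) = Mul(-16, 572) = -9152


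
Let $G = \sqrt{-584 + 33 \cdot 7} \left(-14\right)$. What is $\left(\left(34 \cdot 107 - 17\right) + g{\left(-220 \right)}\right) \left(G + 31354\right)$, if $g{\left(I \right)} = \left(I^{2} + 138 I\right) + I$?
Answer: $672261114 - 300174 i \sqrt{353} \approx 6.7226 \cdot 10^{8} - 5.6398 \cdot 10^{6} i$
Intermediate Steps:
$g{\left(I \right)} = I^{2} + 139 I$
$G = - 14 i \sqrt{353}$ ($G = \sqrt{-584 + 231} \left(-14\right) = \sqrt{-353} \left(-14\right) = i \sqrt{353} \left(-14\right) = - 14 i \sqrt{353} \approx - 263.04 i$)
$\left(\left(34 \cdot 107 - 17\right) + g{\left(-220 \right)}\right) \left(G + 31354\right) = \left(\left(34 \cdot 107 - 17\right) - 220 \left(139 - 220\right)\right) \left(- 14 i \sqrt{353} + 31354\right) = \left(\left(3638 - 17\right) - -17820\right) \left(31354 - 14 i \sqrt{353}\right) = \left(3621 + 17820\right) \left(31354 - 14 i \sqrt{353}\right) = 21441 \left(31354 - 14 i \sqrt{353}\right) = 672261114 - 300174 i \sqrt{353}$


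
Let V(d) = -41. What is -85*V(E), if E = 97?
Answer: 3485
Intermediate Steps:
-85*V(E) = -85*(-41) = 3485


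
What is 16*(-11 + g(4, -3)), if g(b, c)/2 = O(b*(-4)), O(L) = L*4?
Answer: -2224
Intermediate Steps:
O(L) = 4*L
g(b, c) = -32*b (g(b, c) = 2*(4*(b*(-4))) = 2*(4*(-4*b)) = 2*(-16*b) = -32*b)
16*(-11 + g(4, -3)) = 16*(-11 - 32*4) = 16*(-11 - 128) = 16*(-139) = -2224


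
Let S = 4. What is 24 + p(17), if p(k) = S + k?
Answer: 45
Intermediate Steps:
p(k) = 4 + k
24 + p(17) = 24 + (4 + 17) = 24 + 21 = 45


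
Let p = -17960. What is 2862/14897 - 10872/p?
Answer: 26670213/33443765 ≈ 0.79746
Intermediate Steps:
2862/14897 - 10872/p = 2862/14897 - 10872/(-17960) = 2862*(1/14897) - 10872*(-1/17960) = 2862/14897 + 1359/2245 = 26670213/33443765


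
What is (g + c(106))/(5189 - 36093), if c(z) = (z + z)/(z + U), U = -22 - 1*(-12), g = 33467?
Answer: -803261/741696 ≈ -1.0830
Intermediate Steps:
U = -10 (U = -22 + 12 = -10)
c(z) = 2*z/(-10 + z) (c(z) = (z + z)/(z - 10) = (2*z)/(-10 + z) = 2*z/(-10 + z))
(g + c(106))/(5189 - 36093) = (33467 + 2*106/(-10 + 106))/(5189 - 36093) = (33467 + 2*106/96)/(-30904) = (33467 + 2*106*(1/96))*(-1/30904) = (33467 + 53/24)*(-1/30904) = (803261/24)*(-1/30904) = -803261/741696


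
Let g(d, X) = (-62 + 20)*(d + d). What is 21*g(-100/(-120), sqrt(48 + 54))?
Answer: -1470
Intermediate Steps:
g(d, X) = -84*d
21*g(-100/(-120), sqrt(48 + 54)) = 21*(-(-8400)/(-120)) = 21*(-(-8400)*(-1)/120) = 21*(-84*5/6) = 21*(-70) = -1470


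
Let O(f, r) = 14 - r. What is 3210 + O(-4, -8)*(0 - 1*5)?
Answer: 3100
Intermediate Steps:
3210 + O(-4, -8)*(0 - 1*5) = 3210 + (14 - 1*(-8))*(0 - 1*5) = 3210 + (14 + 8)*(0 - 5) = 3210 + 22*(-5) = 3210 - 110 = 3100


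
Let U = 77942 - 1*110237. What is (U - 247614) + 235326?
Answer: -44583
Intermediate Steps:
U = -32295 (U = 77942 - 110237 = -32295)
(U - 247614) + 235326 = (-32295 - 247614) + 235326 = -279909 + 235326 = -44583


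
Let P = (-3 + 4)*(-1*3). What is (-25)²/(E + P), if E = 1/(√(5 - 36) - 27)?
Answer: -1441875/7003 + 625*I*√31/7003 ≈ -205.89 + 0.49691*I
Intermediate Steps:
P = -3 (P = 1*(-3) = -3)
E = 1/(-27 + I*√31) (E = 1/(√(-31) - 27) = 1/(I*√31 - 27) = 1/(-27 + I*√31) ≈ -0.035526 - 0.007326*I)
(-25)²/(E + P) = (-25)²/((-27/760 - I*√31/760) - 3) = 625/(-2307/760 - I*√31/760)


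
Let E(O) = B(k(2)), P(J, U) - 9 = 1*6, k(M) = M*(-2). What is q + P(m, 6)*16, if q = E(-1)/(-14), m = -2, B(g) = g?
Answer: 1682/7 ≈ 240.29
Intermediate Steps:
k(M) = -2*M
P(J, U) = 15 (P(J, U) = 9 + 1*6 = 9 + 6 = 15)
E(O) = -4 (E(O) = -2*2 = -4)
q = 2/7 (q = -4/(-14) = -4*(-1/14) = 2/7 ≈ 0.28571)
q + P(m, 6)*16 = 2/7 + 15*16 = 2/7 + 240 = 1682/7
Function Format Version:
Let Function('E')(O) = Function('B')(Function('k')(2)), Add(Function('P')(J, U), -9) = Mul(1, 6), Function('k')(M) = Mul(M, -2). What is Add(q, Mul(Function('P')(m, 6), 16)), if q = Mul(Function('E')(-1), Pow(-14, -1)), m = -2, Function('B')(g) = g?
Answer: Rational(1682, 7) ≈ 240.29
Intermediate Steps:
Function('k')(M) = Mul(-2, M)
Function('P')(J, U) = 15 (Function('P')(J, U) = Add(9, Mul(1, 6)) = Add(9, 6) = 15)
Function('E')(O) = -4 (Function('E')(O) = Mul(-2, 2) = -4)
q = Rational(2, 7) (q = Mul(-4, Pow(-14, -1)) = Mul(-4, Rational(-1, 14)) = Rational(2, 7) ≈ 0.28571)
Add(q, Mul(Function('P')(m, 6), 16)) = Add(Rational(2, 7), Mul(15, 16)) = Add(Rational(2, 7), 240) = Rational(1682, 7)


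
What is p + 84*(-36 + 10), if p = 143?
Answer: -2041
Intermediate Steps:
p + 84*(-36 + 10) = 143 + 84*(-36 + 10) = 143 + 84*(-26) = 143 - 2184 = -2041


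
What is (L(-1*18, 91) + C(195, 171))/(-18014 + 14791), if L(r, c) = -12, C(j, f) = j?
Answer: -183/3223 ≈ -0.056779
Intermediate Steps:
(L(-1*18, 91) + C(195, 171))/(-18014 + 14791) = (-12 + 195)/(-18014 + 14791) = 183/(-3223) = 183*(-1/3223) = -183/3223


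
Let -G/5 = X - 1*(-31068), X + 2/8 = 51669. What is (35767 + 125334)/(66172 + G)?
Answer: -644404/1390047 ≈ -0.46358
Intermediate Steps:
X = 206675/4 (X = -¼ + 51669 = 206675/4 ≈ 51669.)
G = -1654735/4 (G = -5*(206675/4 - 1*(-31068)) = -5*(206675/4 + 31068) = -5*330947/4 = -1654735/4 ≈ -4.1368e+5)
(35767 + 125334)/(66172 + G) = (35767 + 125334)/(66172 - 1654735/4) = 161101/(-1390047/4) = 161101*(-4/1390047) = -644404/1390047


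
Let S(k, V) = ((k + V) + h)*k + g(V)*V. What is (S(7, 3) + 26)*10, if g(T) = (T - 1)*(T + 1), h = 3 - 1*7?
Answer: 920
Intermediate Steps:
h = -4 (h = 3 - 7 = -4)
g(T) = (1 + T)*(-1 + T) (g(T) = (-1 + T)*(1 + T) = (1 + T)*(-1 + T))
S(k, V) = V*(-1 + V**2) + k*(-4 + V + k) (S(k, V) = ((k + V) - 4)*k + (-1 + V**2)*V = ((V + k) - 4)*k + V*(-1 + V**2) = (-4 + V + k)*k + V*(-1 + V**2) = k*(-4 + V + k) + V*(-1 + V**2) = V*(-1 + V**2) + k*(-4 + V + k))
(S(7, 3) + 26)*10 = ((3**3 + 7**2 - 1*3 - 4*7 + 3*7) + 26)*10 = ((27 + 49 - 3 - 28 + 21) + 26)*10 = (66 + 26)*10 = 92*10 = 920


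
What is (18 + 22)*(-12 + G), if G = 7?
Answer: -200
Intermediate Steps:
(18 + 22)*(-12 + G) = (18 + 22)*(-12 + 7) = 40*(-5) = -200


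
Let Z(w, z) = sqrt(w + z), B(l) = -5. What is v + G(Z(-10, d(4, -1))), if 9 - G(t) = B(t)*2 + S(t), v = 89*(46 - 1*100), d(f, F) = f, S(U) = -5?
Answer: -4782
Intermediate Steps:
v = -4806 (v = 89*(46 - 100) = 89*(-54) = -4806)
G(t) = 24 (G(t) = 9 - (-5*2 - 5) = 9 - (-10 - 5) = 9 - 1*(-15) = 9 + 15 = 24)
v + G(Z(-10, d(4, -1))) = -4806 + 24 = -4782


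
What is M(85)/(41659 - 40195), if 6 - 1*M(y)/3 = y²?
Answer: -7219/488 ≈ -14.793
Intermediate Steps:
M(y) = 18 - 3*y²
M(85)/(41659 - 40195) = (18 - 3*85²)/(41659 - 40195) = (18 - 3*7225)/1464 = (18 - 21675)*(1/1464) = -21657*1/1464 = -7219/488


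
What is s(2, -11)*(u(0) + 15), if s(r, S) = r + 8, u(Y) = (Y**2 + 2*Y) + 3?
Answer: 180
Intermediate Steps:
u(Y) = 3 + Y**2 + 2*Y
s(r, S) = 8 + r
s(2, -11)*(u(0) + 15) = (8 + 2)*((3 + 0**2 + 2*0) + 15) = 10*((3 + 0 + 0) + 15) = 10*(3 + 15) = 10*18 = 180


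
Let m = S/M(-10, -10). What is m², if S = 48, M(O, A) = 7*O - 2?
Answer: 4/9 ≈ 0.44444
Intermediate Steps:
M(O, A) = -2 + 7*O
m = -⅔ (m = 48/(-2 + 7*(-10)) = 48/(-2 - 70) = 48/(-72) = 48*(-1/72) = -⅔ ≈ -0.66667)
m² = (-⅔)² = 4/9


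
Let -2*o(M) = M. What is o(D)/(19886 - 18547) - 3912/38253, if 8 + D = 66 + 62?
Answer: -2511116/17073589 ≈ -0.14708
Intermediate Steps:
D = 120 (D = -8 + (66 + 62) = -8 + 128 = 120)
o(M) = -M/2
o(D)/(19886 - 18547) - 3912/38253 = (-½*120)/(19886 - 18547) - 3912/38253 = -60/1339 - 3912*1/38253 = -60*1/1339 - 1304/12751 = -60/1339 - 1304/12751 = -2511116/17073589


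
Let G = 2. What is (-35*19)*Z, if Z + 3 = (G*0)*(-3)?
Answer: 1995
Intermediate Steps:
Z = -3 (Z = -3 + (2*0)*(-3) = -3 + 0*(-3) = -3 + 0 = -3)
(-35*19)*Z = -35*19*(-3) = -665*(-3) = 1995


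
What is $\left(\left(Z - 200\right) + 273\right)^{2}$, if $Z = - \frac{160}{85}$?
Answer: $\frac{1461681}{289} \approx 5057.7$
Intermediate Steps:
$Z = - \frac{32}{17}$ ($Z = \left(-160\right) \frac{1}{85} = - \frac{32}{17} \approx -1.8824$)
$\left(\left(Z - 200\right) + 273\right)^{2} = \left(\left(- \frac{32}{17} - 200\right) + 273\right)^{2} = \left(- \frac{3432}{17} + 273\right)^{2} = \left(\frac{1209}{17}\right)^{2} = \frac{1461681}{289}$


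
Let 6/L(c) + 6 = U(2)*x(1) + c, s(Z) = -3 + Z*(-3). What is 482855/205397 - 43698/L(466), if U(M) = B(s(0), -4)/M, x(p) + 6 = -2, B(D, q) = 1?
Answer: -682132813201/205397 ≈ -3.3210e+6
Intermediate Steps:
s(Z) = -3 - 3*Z
x(p) = -8 (x(p) = -6 - 2 = -8)
U(M) = 1/M
L(c) = 6/(-10 + c) (L(c) = 6/(-6 + (-8/2 + c)) = 6/(-6 + ((½)*(-8) + c)) = 6/(-6 + (-4 + c)) = 6/(-10 + c))
482855/205397 - 43698/L(466) = 482855/205397 - 43698/(6/(-10 + 466)) = 482855*(1/205397) - 43698/(6/456) = 482855/205397 - 43698/(6*(1/456)) = 482855/205397 - 43698/1/76 = 482855/205397 - 43698*76 = 482855/205397 - 3321048 = -682132813201/205397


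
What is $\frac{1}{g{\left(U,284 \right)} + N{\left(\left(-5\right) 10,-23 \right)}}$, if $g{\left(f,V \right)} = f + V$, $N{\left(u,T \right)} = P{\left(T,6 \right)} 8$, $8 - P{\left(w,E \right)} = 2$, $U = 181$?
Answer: $\frac{1}{513} \approx 0.0019493$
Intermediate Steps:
$P{\left(w,E \right)} = 6$ ($P{\left(w,E \right)} = 8 - 2 = 6$)
$N{\left(u,T \right)} = 48$ ($N{\left(u,T \right)} = 6 \cdot 8 = 48$)
$g{\left(f,V \right)} = V + f$
$\frac{1}{g{\left(U,284 \right)} + N{\left(\left(-5\right) 10,-23 \right)}} = \frac{1}{\left(284 + 181\right) + 48} = \frac{1}{465 + 48} = \frac{1}{513}$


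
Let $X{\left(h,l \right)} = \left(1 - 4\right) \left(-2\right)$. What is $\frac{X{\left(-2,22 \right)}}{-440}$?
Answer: $- \frac{3}{220} \approx -0.013636$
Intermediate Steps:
$X{\left(h,l \right)} = 6$ ($X{\left(h,l \right)} = \left(-3\right) \left(-2\right) = 6$)
$\frac{X{\left(-2,22 \right)}}{-440} = \frac{6}{-440} = 6 \left(- \frac{1}{440}\right) = - \frac{3}{220}$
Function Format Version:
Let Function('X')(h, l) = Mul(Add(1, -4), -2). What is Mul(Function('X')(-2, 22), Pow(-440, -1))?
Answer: Rational(-3, 220) ≈ -0.013636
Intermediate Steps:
Function('X')(h, l) = 6 (Function('X')(h, l) = Mul(-3, -2) = 6)
Mul(Function('X')(-2, 22), Pow(-440, -1)) = Mul(6, Pow(-440, -1)) = Mul(6, Rational(-1, 440)) = Rational(-3, 220)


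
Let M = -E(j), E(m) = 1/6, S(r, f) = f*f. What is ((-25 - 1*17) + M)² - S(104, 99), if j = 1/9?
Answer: -288827/36 ≈ -8023.0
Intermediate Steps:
S(r, f) = f²
j = ⅑ ≈ 0.11111
E(m) = ⅙
M = -⅙ (M = -1*⅙ = -⅙ ≈ -0.16667)
((-25 - 1*17) + M)² - S(104, 99) = ((-25 - 1*17) - ⅙)² - 1*99² = ((-25 - 17) - ⅙)² - 1*9801 = (-42 - ⅙)² - 9801 = (-253/6)² - 9801 = 64009/36 - 9801 = -288827/36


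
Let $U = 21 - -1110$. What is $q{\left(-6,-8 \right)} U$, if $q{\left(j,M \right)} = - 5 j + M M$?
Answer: $106314$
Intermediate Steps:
$q{\left(j,M \right)} = M^{2} - 5 j$ ($q{\left(j,M \right)} = - 5 j + M^{2} = M^{2} - 5 j$)
$U = 1131$ ($U = 21 + 1110 = 1131$)
$q{\left(-6,-8 \right)} U = \left(\left(-8\right)^{2} - -30\right) 1131 = \left(64 + 30\right) 1131 = 94 \cdot 1131 = 106314$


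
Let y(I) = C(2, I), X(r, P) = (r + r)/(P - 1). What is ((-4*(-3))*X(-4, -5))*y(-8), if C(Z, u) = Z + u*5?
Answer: -608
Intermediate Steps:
X(r, P) = 2*r/(-1 + P) (X(r, P) = (2*r)/(-1 + P) = 2*r/(-1 + P))
C(Z, u) = Z + 5*u
y(I) = 2 + 5*I
((-4*(-3))*X(-4, -5))*y(-8) = ((-4*(-3))*(2*(-4)/(-1 - 5)))*(2 + 5*(-8)) = (12*(2*(-4)/(-6)))*(2 - 40) = (12*(2*(-4)*(-1/6)))*(-38) = (12*(4/3))*(-38) = 16*(-38) = -608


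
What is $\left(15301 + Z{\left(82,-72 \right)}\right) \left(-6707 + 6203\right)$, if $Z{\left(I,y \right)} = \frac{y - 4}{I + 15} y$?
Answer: $- \frac{750793176}{97} \approx -7.7401 \cdot 10^{6}$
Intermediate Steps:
$Z{\left(I,y \right)} = \frac{y \left(-4 + y\right)}{15 + I}$ ($Z{\left(I,y \right)} = \frac{-4 + y}{15 + I} y = \frac{y \left(-4 + y\right)}{15 + I}$)
$\left(15301 + Z{\left(82,-72 \right)}\right) \left(-6707 + 6203\right) = \left(15301 - \frac{72 \left(-4 - 72\right)}{15 + 82}\right) \left(-6707 + 6203\right) = \left(15301 - 72 \cdot \frac{1}{97} \left(-76\right)\right) \left(-504\right) = \left(15301 - \frac{72}{97} \left(-76\right)\right) \left(-504\right) = \left(15301 + \frac{5472}{97}\right) \left(-504\right) = \frac{1489669}{97} \left(-504\right) = - \frac{750793176}{97}$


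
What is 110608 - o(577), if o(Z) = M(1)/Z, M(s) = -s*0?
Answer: 110608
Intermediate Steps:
M(s) = 0
o(Z) = 0 (o(Z) = 0/Z = 0)
110608 - o(577) = 110608 - 1*0 = 110608 + 0 = 110608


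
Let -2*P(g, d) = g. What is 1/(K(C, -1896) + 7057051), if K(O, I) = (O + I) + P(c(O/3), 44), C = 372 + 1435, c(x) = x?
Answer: 6/42339965 ≈ 1.4171e-7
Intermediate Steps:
C = 1807
P(g, d) = -g/2
K(O, I) = I + 5*O/6 (K(O, I) = (O + I) - O/(2*3) = (I + O) - O/(2*3) = (I + O) - O/6 = I + 5*O/6)
1/(K(C, -1896) + 7057051) = 1/((-1896 + (5/6)*1807) + 7057051) = 1/((-1896 + 9035/6) + 7057051) = 1/(-2341/6 + 7057051) = 1/(42339965/6) = 6/42339965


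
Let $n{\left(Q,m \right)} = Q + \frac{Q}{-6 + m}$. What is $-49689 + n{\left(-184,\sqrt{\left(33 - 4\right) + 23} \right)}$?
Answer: $-49942 - 23 \sqrt{13} \approx -50025.0$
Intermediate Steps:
$-49689 + n{\left(-184,\sqrt{\left(33 - 4\right) + 23} \right)} = -49689 - \frac{184 \left(-5 + \sqrt{\left(33 - 4\right) + 23}\right)}{-6 + \sqrt{\left(33 - 4\right) + 23}} = -49689 - \frac{184 \left(-5 + \sqrt{29 + 23}\right)}{-6 + \sqrt{29 + 23}} = -49689 - \frac{184 \left(-5 + \sqrt{52}\right)}{-6 + \sqrt{52}} = -49689 - \frac{184 \left(-5 + 2 \sqrt{13}\right)}{-6 + 2 \sqrt{13}}$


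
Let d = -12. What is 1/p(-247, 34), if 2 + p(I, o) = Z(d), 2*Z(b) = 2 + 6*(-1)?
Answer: -1/4 ≈ -0.25000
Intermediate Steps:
Z(b) = -2 (Z(b) = (2 + 6*(-1))/2 = (2 - 6)/2 = (1/2)*(-4) = -2)
p(I, o) = -4 (p(I, o) = -2 - 2 = -4)
1/p(-247, 34) = 1/(-4) = -1/4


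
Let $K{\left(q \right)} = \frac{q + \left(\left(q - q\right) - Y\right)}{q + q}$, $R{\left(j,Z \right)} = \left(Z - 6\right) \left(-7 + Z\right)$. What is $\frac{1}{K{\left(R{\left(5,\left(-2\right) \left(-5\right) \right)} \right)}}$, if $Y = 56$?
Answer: $- \frac{6}{11} \approx -0.54545$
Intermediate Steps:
$R{\left(j,Z \right)} = \left(-7 + Z\right) \left(-6 + Z\right)$ ($R{\left(j,Z \right)} = \left(-6 + Z\right) \left(-7 + Z\right) = \left(-7 + Z\right) \left(-6 + Z\right)$)
$K{\left(q \right)} = \frac{-56 + q}{2 q}$ ($K{\left(q \right)} = \frac{q + \left(\left(q - q\right) - 56\right)}{q + q} = \frac{q + \left(0 - 56\right)}{2 q} = \left(q - 56\right) \frac{1}{2 q} = \left(-56 + q\right) \frac{1}{2 q} = \frac{-56 + q}{2 q}$)
$\frac{1}{K{\left(R{\left(5,\left(-2\right) \left(-5\right) \right)} \right)}} = \frac{1}{\frac{1}{2} \frac{1}{42 + \left(\left(-2\right) \left(-5\right)\right)^{2} - 13 \left(\left(-2\right) \left(-5\right)\right)} \left(-56 + \left(42 + \left(\left(-2\right) \left(-5\right)\right)^{2} - 13 \left(\left(-2\right) \left(-5\right)\right)\right)\right)} = \frac{1}{\frac{1}{2} \frac{1}{42 + 10^{2} - 130} \left(-56 + \left(42 + 10^{2} - 130\right)\right)} = \frac{1}{\frac{1}{2} \frac{1}{42 + 100 - 130} \left(-56 + \left(42 + 100 - 130\right)\right)} = \frac{1}{\frac{1}{2} \cdot \frac{1}{12} \left(-56 + 12\right)} = \frac{1}{\frac{1}{2} \cdot \frac{1}{12} \left(-44\right)} = \frac{1}{- \frac{11}{6}} = - \frac{6}{11}$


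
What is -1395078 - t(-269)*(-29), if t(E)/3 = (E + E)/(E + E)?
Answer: -1394991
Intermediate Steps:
t(E) = 3 (t(E) = 3*((E + E)/(E + E)) = 3*((2*E)/((2*E))) = 3*((2*E)*(1/(2*E))) = 3*1 = 3)
-1395078 - t(-269)*(-29) = -1395078 - 3*(-29) = -1395078 - 1*(-87) = -1395078 + 87 = -1394991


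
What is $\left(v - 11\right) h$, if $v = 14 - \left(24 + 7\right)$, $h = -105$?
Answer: $2940$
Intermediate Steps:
$v = -17$ ($v = 14 - 31 = -17$)
$\left(v - 11\right) h = \left(-17 - 11\right) \left(-105\right) = \left(-28\right) \left(-105\right) = 2940$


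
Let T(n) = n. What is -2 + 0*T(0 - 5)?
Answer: -2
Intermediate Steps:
-2 + 0*T(0 - 5) = -2 + 0*(0 - 5) = -2 + 0*(-5) = -2 + 0 = -2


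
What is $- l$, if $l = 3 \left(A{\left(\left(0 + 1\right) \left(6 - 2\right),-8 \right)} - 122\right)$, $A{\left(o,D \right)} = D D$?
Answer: $174$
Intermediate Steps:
$A{\left(o,D \right)} = D^{2}$
$l = -174$ ($l = 3 \left(\left(-8\right)^{2} - 122\right) = 3 \left(64 - 122\right) = 3 \left(-58\right) = -174$)
$- l = \left(-1\right) \left(-174\right) = 174$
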